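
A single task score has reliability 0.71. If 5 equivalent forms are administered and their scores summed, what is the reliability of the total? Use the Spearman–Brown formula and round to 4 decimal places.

ρ_k = kρ / (1 + (k−1)ρ) = 5·0.71 / (1 + 4·0.71) = 3.550 / 3.840 = 0.9245.

0.9245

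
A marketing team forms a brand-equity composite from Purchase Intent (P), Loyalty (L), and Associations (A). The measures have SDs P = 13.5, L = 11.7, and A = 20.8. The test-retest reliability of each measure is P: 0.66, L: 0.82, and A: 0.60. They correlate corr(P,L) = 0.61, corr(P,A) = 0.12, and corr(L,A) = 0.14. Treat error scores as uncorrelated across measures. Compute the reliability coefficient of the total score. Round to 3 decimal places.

Var(P+L+A) = 13.5² + 11.7² + 20.8² + 2·[13.5·11.7·0.61 + 13.5·20.8·0.12 + 11.7·20.8·0.14] = 751.78 + 328.232 = 1080.01.
With uncorrelated errors the cross-covariances are all true-score covariance, so they carry over unchanged; only the diagonal terms shrink to ρᵢσᵢ².
True-score variance = [13.5²·0.66 + 11.7²·0.82 + 20.8²·0.60] + 328.232 = 492.119 + 328.232 = 820.351.
Reliability = 820.351 / 1080.01 = 0.760.

0.760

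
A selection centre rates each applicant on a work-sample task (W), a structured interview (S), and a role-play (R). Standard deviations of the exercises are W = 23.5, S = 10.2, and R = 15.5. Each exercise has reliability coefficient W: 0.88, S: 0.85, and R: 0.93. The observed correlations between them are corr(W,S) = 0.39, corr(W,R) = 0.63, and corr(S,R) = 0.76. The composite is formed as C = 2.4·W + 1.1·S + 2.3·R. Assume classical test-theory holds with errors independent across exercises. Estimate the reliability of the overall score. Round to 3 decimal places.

0.940

Var(C) = 2.4²·23.5² + 1.1²·10.2² + 2.3²·15.5² + 2·[2.64·23.5·10.2·0.39 + 5.52·23.5·15.5·0.63 + 2.53·10.2·15.5·0.76] = 4577.77 + 3635.01 = 8212.78.
Under uncorrelated errors the observed covariances equal the true-score covariances, so only the own-variance terms attenuate.
True-score variance = [2.4²·23.5²·0.88 + 1.1²·10.2²·0.85 + 2.3²·15.5²·0.93] + 3635.01 = 4088.21 + 3635.01 = 7723.22.
Reliability = 7723.22 / 8212.78 = 0.940.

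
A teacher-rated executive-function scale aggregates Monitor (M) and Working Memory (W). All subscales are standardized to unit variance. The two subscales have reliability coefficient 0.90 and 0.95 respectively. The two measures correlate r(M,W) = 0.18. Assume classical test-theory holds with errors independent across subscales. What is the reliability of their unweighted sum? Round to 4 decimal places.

Var(M+W) = 2 + 2·[0.18] = 2 + 0.36 = 2.36.
Under uncorrelated errors the observed covariances equal the true-score covariances, so only the own-variance terms attenuate.
True-score variance = [0.90 + 0.95] + 0.36 = 1.85 + 0.36 = 2.21.
Reliability = 2.21 / 2.36 = 0.9364.

0.9364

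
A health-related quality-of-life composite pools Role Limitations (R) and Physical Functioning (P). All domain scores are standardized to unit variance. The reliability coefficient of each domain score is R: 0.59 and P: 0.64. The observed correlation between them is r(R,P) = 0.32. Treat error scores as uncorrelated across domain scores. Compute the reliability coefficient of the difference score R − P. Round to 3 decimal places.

Var(R−P) = 1 + 1 − 2·0.32 = 2 − 0.64 = 1.36.
With uncorrelated errors the cross-covariances are all true-score covariance, so they carry over unchanged; only the diagonal terms shrink to ρᵢσᵢ².
True-score variance = [0.59 + 0.64] − 0.64 = 1.23 − 0.64 = 0.59.
Reliability = 0.59 / 1.36 = 0.434.

0.434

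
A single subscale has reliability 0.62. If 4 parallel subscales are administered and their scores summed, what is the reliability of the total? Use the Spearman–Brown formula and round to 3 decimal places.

0.867

ρ_k = kρ / (1 + (k−1)ρ) = 4·0.62 / (1 + 3·0.62) = 2.480 / 2.860 = 0.867.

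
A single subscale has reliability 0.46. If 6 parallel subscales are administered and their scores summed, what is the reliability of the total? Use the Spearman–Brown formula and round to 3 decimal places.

0.836

ρ_k = kρ / (1 + (k−1)ρ) = 6·0.46 / (1 + 5·0.46) = 2.760 / 3.300 = 0.836.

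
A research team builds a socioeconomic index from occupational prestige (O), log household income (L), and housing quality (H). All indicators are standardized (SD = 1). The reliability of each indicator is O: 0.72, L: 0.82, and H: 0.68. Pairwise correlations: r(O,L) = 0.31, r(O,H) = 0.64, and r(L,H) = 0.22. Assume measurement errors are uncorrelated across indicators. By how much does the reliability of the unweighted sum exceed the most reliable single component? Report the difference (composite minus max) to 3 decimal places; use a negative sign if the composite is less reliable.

0.034

Var(sum) = 3 + 2.34 = 5.34; true-score variance = 2.22 + 2.34 = 4.56; composite reliability = 0.8539.
Max component reliability = 0.8200.
Difference = 0.8539 − 0.8200 = 0.034.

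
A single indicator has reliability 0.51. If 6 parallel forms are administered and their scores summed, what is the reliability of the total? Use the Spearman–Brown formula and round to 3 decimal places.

0.862

ρ_k = kρ / (1 + (k−1)ρ) = 6·0.51 / (1 + 5·0.51) = 3.060 / 3.550 = 0.862.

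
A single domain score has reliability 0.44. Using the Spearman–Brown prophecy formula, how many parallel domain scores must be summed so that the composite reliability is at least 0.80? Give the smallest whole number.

k ≥ ρ*(1−ρ₁)/(ρ₁(1−ρ*)) = 0.80·0.56 / (0.44·0.20) = 5.091.
Smallest integer k = 6.

6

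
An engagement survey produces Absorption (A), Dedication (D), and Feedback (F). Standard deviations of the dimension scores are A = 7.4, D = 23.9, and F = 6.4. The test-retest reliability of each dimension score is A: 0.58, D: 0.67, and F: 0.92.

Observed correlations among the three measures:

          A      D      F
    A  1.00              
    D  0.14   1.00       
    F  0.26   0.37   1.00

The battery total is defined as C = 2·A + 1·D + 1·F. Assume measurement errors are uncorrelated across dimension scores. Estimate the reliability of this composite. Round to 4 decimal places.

0.7403

Var(C) = 2²·7.4² + 23.9² + 6.4² + 2·[2·7.4·23.9·0.14 + 2·7.4·6.4·0.26 + 23.9·6.4·0.37] = 831.21 + 261.486 = 1092.7.
With uncorrelated errors the cross-covariances are all true-score covariance, so they carry over unchanged; only the diagonal terms shrink to ρᵢσᵢ².
True-score variance = [2²·7.4²·0.58 + 23.9²·0.67 + 6.4²·0.92] + 261.486 = 547.437 + 261.486 = 808.923.
Reliability = 808.923 / 1092.7 = 0.7403.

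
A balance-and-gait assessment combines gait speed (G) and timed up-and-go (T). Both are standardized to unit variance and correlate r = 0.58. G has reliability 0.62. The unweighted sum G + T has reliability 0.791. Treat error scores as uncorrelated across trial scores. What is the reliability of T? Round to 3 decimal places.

Var(G+T) = 2 + 2·0.58 = 3.160.
True-score variance = ρ_G + ρ_T + 2·0.58, so 0.791 = (0.62 + ρ_T + 1.16) / 3.160.
ρ_T = 0.791·3.160 − 0.62 − 1.16 = 0.720.

0.720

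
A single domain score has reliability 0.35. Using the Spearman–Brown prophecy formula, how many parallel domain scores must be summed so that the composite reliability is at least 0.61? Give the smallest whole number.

3

k ≥ ρ*(1−ρ₁)/(ρ₁(1−ρ*)) = 0.61·0.65 / (0.35·0.39) = 2.905.
Smallest integer k = 3.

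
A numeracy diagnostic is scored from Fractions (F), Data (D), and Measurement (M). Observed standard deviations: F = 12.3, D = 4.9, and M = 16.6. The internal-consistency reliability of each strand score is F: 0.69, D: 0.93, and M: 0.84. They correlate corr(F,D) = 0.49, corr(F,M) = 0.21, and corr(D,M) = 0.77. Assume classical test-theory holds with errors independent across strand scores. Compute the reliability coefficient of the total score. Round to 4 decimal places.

Var(F+D+M) = 12.3² + 4.9² + 16.6² + 2·[12.3·4.9·0.49 + 12.3·16.6·0.21 + 4.9·16.6·0.77] = 450.86 + 270.084 = 720.944.
Because errors are independent across components, Cov(Tᵢ,Tⱼ) = Cov(Xᵢ,Xⱼ); the off-diagonal part of the true-score variance is the same as above.
True-score variance = [12.3²·0.69 + 4.9²·0.93 + 16.6²·0.84] + 270.084 = 358.19 + 270.084 = 628.274.
Reliability = 628.274 / 720.944 = 0.8715.

0.8715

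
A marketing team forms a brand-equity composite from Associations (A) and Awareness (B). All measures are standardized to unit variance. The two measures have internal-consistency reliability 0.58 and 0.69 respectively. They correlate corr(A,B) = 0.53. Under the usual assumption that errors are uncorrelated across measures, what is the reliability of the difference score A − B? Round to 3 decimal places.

0.223

Var(A−B) = 1 + 1 − 2·0.53 = 2 − 1.06 = 0.94.
Under uncorrelated errors the observed covariances equal the true-score covariances, so only the own-variance terms attenuate.
True-score variance = [0.58 + 0.69] − 1.06 = 1.27 − 1.06 = 0.21.
Reliability = 0.21 / 0.94 = 0.223.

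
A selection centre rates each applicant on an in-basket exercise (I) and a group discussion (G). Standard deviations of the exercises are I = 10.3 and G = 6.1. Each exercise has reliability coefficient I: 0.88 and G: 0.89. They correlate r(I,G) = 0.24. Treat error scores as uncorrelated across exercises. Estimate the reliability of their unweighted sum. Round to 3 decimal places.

0.903

Var(I+G) = 10.3² + 6.1² + 2·[10.3·6.1·0.24] = 143.3 + 30.1584 = 173.458.
Under uncorrelated errors the observed covariances equal the true-score covariances, so only the own-variance terms attenuate.
True-score variance = [10.3²·0.88 + 6.1²·0.89] + 30.1584 = 126.476 + 30.1584 = 156.635.
Reliability = 156.635 / 173.458 = 0.903.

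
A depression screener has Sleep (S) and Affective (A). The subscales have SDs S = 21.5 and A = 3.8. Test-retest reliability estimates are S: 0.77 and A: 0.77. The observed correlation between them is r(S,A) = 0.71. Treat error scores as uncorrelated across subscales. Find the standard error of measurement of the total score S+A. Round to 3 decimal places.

Var(total) = 476.69 + 116.014 = 592.704.
True-score variance = 367.051 + 116.014 = 483.065, so reliability = 0.8150.
Error variance = 592.704 − 483.065 = 109.639; SEM = √109.639 = 10.471.

10.471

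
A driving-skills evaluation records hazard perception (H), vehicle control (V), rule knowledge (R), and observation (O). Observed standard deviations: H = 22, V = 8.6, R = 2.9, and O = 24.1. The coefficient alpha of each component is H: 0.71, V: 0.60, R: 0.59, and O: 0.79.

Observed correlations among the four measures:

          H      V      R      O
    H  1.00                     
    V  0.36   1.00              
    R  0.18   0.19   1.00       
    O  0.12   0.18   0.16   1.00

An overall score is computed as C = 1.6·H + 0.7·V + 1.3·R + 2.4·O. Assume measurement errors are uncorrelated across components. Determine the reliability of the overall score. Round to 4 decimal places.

Var(C) = 1.6²·22² + 0.7²·8.6² + 1.3²·2.9² + 2.4²·24.1² + 2·[1.12·22·8.6·0.36 + 2.08·22·2.9·0.18 + 3.84·22·24.1·0.12 + 0.91·8.6·2.9·0.19 + 1.68·8.6·24.1·0.18 + 3.12·2.9·24.1·0.16] = 4634.96 + 892.73 = 5527.69.
Under uncorrelated errors the observed covariances equal the true-score covariances, so only the own-variance terms attenuate.
True-score variance = [1.6²·22²·0.71 + 0.7²·8.6²·0.60 + 1.3²·2.9²·0.59 + 2.4²·24.1²·0.79] + 892.73 = 3552.77 + 892.73 = 4445.5.
Reliability = 4445.5 / 5527.69 = 0.8042.

0.8042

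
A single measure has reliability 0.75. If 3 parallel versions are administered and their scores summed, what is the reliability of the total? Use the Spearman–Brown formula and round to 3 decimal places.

ρ_k = kρ / (1 + (k−1)ρ) = 3·0.75 / (1 + 2·0.75) = 2.250 / 2.500 = 0.900.

0.900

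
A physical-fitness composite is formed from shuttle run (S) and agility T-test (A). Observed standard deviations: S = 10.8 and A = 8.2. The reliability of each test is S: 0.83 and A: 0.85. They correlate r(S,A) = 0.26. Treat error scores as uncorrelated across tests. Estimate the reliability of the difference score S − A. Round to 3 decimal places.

Var(S−A) = 10.8² + 8.2² − 2·10.8·8.2·0.26 = 183.88 − 46.0512 = 137.829.
Because errors are independent across components, Cov(Tᵢ,Tⱼ) = Cov(Xᵢ,Xⱼ); the off-diagonal part of the true-score variance is the same as above.
True-score variance = [10.8²·0.83 + 8.2²·0.85] − 46.0512 = 153.965 − 46.0512 = 107.914.
Reliability = 107.914 / 137.829 = 0.783.

0.783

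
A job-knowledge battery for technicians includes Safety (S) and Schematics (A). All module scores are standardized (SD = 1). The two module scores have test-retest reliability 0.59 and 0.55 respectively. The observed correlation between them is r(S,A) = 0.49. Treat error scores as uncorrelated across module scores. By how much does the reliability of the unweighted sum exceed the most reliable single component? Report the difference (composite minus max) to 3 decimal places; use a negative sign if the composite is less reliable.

0.121

Var(sum) = 2 + 0.98 = 2.98; true-score variance = 1.14 + 0.98 = 2.12; composite reliability = 0.7114.
Max component reliability = 0.5900.
Difference = 0.7114 − 0.5900 = 0.121.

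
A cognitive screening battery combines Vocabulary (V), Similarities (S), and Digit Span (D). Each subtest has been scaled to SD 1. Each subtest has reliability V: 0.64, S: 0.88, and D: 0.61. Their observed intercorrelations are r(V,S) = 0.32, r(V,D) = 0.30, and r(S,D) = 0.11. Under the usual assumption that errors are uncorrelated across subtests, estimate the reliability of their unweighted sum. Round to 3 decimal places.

0.805

Var(V+S+D) = 3 + 2·[0.32 + 0.30 + 0.11] = 3 + 1.46 = 4.46.
Under uncorrelated errors the observed covariances equal the true-score covariances, so only the own-variance terms attenuate.
True-score variance = [0.64 + 0.88 + 0.61] + 1.46 = 2.13 + 1.46 = 3.59.
Reliability = 3.59 / 4.46 = 0.805.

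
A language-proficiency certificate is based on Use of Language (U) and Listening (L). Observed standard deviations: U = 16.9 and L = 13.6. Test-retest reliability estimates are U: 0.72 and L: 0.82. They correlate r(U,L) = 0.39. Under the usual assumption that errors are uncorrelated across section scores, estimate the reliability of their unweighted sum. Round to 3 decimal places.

0.826

Var(U+L) = 16.9² + 13.6² + 2·[16.9·13.6·0.39] = 470.57 + 179.275 = 649.845.
Under uncorrelated errors the observed covariances equal the true-score covariances, so only the own-variance terms attenuate.
True-score variance = [16.9²·0.72 + 13.6²·0.82] + 179.275 = 357.306 + 179.275 = 536.582.
Reliability = 536.582 / 649.845 = 0.826.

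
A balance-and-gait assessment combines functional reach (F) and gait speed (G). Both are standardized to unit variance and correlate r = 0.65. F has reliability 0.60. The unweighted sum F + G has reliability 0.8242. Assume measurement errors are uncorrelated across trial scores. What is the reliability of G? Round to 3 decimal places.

0.820

Var(F+G) = 2 + 2·0.65 = 3.300.
True-score variance = ρ_F + ρ_G + 2·0.65, so 0.8242 = (0.60 + ρ_G + 1.30) / 3.300.
ρ_G = 0.8242·3.300 − 0.60 − 1.30 = 0.820.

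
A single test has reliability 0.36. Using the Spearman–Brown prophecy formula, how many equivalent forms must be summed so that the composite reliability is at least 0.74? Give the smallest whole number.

6

k ≥ ρ*(1−ρ₁)/(ρ₁(1−ρ*)) = 0.74·0.64 / (0.36·0.26) = 5.060.
Smallest integer k = 6.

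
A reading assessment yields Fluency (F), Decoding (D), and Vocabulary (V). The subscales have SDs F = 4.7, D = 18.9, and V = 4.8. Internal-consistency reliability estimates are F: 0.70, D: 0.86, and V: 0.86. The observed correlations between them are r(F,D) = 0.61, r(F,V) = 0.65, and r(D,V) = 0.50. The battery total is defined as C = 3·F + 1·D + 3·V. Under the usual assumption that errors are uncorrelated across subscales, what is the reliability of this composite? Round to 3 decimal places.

0.915

Var(C) = 3²·4.7² + 18.9² + 3²·4.8² + 2·[3·4.7·18.9·0.61 + 9·4.7·4.8·0.65 + 3·18.9·4.8·0.50] = 763.38 + 861.23 = 1624.61.
Under uncorrelated errors the observed covariances equal the true-score covariances, so only the own-variance terms attenuate.
True-score variance = [3²·4.7²·0.70 + 18.9²·0.86 + 3²·4.8²·0.86] + 861.23 = 624.697 + 861.23 = 1485.93.
Reliability = 1485.93 / 1624.61 = 0.915.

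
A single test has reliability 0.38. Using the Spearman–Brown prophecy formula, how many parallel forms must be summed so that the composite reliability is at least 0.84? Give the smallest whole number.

k ≥ ρ*(1−ρ₁)/(ρ₁(1−ρ*)) = 0.84·0.62 / (0.38·0.16) = 8.566.
Smallest integer k = 9.

9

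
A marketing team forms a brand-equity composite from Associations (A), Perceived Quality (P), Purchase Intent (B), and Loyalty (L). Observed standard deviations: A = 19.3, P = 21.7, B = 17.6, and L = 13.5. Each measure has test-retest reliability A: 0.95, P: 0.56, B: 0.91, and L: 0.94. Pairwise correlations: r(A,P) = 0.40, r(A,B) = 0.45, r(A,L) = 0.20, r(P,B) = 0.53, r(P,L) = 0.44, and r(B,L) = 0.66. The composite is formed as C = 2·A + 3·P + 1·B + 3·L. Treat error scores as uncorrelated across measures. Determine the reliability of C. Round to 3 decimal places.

Var(C) = 2²·19.3² + 3²·21.7² + 17.6² + 3²·13.5² + 2·[6·19.3·21.7·0.40 + 2·19.3·17.6·0.45 + 6·19.3·13.5·0.20 + 3·21.7·17.6·0.53 + 9·21.7·13.5·0.44 + 3·17.6·13.5·0.66] = 7677.98 + 7722.6 = 15400.6.
Because errors are independent across components, Cov(Tᵢ,Tⱼ) = Cov(Xᵢ,Xⱼ); the off-diagonal part of the true-score variance is the same as above.
True-score variance = [2²·19.3²·0.95 + 3²·21.7²·0.56 + 17.6²·0.91 + 3²·13.5²·0.94] + 7722.6 = 5612.46 + 7722.6 = 13335.1.
Reliability = 13335.1 / 15400.6 = 0.866.

0.866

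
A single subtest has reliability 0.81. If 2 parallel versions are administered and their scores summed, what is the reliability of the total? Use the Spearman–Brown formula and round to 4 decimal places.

ρ_k = kρ / (1 + (k−1)ρ) = 2·0.81 / (1 + 1·0.81) = 1.620 / 1.810 = 0.8950.

0.8950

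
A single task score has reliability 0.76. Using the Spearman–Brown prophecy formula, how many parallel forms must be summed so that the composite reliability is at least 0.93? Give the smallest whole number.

k ≥ ρ*(1−ρ₁)/(ρ₁(1−ρ*)) = 0.93·0.24 / (0.76·0.07) = 4.195.
Smallest integer k = 5.

5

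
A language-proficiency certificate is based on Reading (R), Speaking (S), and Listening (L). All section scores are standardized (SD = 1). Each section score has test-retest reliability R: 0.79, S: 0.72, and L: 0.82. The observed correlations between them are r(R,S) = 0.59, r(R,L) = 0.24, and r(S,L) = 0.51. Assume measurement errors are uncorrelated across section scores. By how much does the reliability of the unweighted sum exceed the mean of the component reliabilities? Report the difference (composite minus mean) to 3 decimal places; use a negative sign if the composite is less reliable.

0.105

Var(sum) = 3 + 2.68 = 5.68; true-score variance = 2.33 + 2.68 = 5.01; composite reliability = 0.8820.
Mean component reliability = 0.7767.
Difference = 0.8820 − 0.7767 = 0.105.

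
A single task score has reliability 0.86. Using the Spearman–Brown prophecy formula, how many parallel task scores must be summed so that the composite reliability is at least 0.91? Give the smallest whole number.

2

k ≥ ρ*(1−ρ₁)/(ρ₁(1−ρ*)) = 0.91·0.14 / (0.86·0.09) = 1.646.
Smallest integer k = 2.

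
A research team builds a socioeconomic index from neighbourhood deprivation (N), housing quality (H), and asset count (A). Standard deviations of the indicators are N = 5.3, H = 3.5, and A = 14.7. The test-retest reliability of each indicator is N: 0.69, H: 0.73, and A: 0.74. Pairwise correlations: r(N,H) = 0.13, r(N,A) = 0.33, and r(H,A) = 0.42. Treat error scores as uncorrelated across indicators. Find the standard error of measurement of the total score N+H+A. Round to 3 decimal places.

Var(total) = 256.43 + 99.4616 = 355.892.
True-score variance = 188.231 + 99.4616 = 287.693, so reliability = 0.8084.
Error variance = 355.892 − 287.693 = 68.1988; SEM = √68.1988 = 8.258.

8.258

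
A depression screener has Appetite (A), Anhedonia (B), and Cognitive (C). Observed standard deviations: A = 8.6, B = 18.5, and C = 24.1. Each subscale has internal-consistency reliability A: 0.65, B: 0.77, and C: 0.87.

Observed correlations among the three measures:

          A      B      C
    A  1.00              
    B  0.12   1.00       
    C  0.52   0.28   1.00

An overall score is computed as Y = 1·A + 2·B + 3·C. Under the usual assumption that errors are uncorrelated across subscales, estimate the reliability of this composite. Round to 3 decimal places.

0.885

Var(Y) = 8.6² + 2²·18.5² + 3²·24.1² + 2·[2·8.6·18.5·0.12 + 3·8.6·24.1·0.52 + 6·18.5·24.1·0.28] = 6670.25 + 2221.08 = 8891.33.
With uncorrelated errors the cross-covariances are all true-score covariance, so they carry over unchanged; only the diagonal terms shrink to ρᵢσᵢ².
True-score variance = [8.6²·0.65 + 2²·18.5²·0.77 + 3²·24.1²·0.87] + 2221.08 = 5649.95 + 2221.08 = 7871.02.
Reliability = 7871.02 / 8891.33 = 0.885.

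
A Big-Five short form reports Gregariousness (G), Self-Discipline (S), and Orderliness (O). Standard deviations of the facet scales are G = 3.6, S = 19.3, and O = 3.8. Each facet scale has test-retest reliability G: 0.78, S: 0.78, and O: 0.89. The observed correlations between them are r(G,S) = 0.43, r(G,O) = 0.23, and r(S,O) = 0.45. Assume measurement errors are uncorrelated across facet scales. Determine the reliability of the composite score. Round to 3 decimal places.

0.838

Var(G+S+O) = 3.6² + 19.3² + 3.8² + 2·[3.6·19.3·0.43 + 3.6·3.8·0.23 + 19.3·3.8·0.45] = 399.89 + 132.052 = 531.942.
With uncorrelated errors the cross-covariances are all true-score covariance, so they carry over unchanged; only the diagonal terms shrink to ρᵢσᵢ².
True-score variance = [3.6²·0.78 + 19.3²·0.78 + 3.8²·0.89] + 132.052 = 313.503 + 132.052 = 445.554.
Reliability = 445.554 / 531.942 = 0.838.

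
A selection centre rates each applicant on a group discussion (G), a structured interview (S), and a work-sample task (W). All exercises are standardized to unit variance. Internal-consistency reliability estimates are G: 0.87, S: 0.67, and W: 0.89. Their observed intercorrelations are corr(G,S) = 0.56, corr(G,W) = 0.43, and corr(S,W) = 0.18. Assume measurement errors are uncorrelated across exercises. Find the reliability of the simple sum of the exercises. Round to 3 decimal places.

Var(G+S+W) = 3 + 2·[0.56 + 0.43 + 0.18] = 3 + 2.34 = 5.34.
Because errors are independent across components, Cov(Tᵢ,Tⱼ) = Cov(Xᵢ,Xⱼ); the off-diagonal part of the true-score variance is the same as above.
True-score variance = [0.87 + 0.67 + 0.89] + 2.34 = 2.43 + 2.34 = 4.77.
Reliability = 4.77 / 5.34 = 0.893.

0.893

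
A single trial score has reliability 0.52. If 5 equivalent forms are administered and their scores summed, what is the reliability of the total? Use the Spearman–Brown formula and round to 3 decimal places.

0.844

ρ_k = kρ / (1 + (k−1)ρ) = 5·0.52 / (1 + 4·0.52) = 2.600 / 3.080 = 0.844.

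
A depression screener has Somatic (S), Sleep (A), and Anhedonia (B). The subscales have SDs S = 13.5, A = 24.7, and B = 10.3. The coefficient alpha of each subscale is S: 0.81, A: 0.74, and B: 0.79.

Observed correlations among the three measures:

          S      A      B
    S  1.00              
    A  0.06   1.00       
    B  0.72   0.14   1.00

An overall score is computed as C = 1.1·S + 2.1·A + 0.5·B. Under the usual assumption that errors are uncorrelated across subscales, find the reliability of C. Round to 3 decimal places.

0.768

Var(C) = 1.1²·13.5² + 2.1²·24.7² + 0.5²·10.3² + 2·[2.31·13.5·24.7·0.06 + 0.55·13.5·10.3·0.72 + 1.05·24.7·10.3·0.14] = 2937.54 + 277.356 = 3214.9.
With uncorrelated errors the cross-covariances are all true-score covariance, so they carry over unchanged; only the diagonal terms shrink to ρᵢσᵢ².
True-score variance = [1.1²·13.5²·0.81 + 2.1²·24.7²·0.74 + 0.5²·10.3²·0.79] + 277.356 = 2190.54 + 277.356 = 2467.9.
Reliability = 2467.9 / 3214.9 = 0.768.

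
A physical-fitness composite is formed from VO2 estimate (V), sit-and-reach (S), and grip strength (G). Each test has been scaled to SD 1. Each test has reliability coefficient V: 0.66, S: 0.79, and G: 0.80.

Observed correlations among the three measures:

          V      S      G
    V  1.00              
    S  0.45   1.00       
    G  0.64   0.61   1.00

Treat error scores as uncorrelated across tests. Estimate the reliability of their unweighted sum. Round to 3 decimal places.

Var(V+S+G) = 3 + 2·[0.45 + 0.64 + 0.61] = 3 + 3.4 = 6.4.
Because errors are independent across components, Cov(Tᵢ,Tⱼ) = Cov(Xᵢ,Xⱼ); the off-diagonal part of the true-score variance is the same as above.
True-score variance = [0.66 + 0.79 + 0.80] + 3.4 = 2.25 + 3.4 = 5.65.
Reliability = 5.65 / 6.4 = 0.883.

0.883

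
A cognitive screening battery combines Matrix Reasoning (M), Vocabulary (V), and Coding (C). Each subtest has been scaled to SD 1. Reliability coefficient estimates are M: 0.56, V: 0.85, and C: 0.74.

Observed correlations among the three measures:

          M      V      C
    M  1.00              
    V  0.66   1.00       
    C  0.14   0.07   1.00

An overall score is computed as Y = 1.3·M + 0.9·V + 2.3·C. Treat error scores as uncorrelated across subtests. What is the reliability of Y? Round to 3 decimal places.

Var(Y) = 1.3² + 0.9² + 2.3² + 2·[1.17·0.66 + 2.99·0.14 + 2.07·0.07] = 7.79 + 2.6714 = 10.4614.
Under uncorrelated errors the observed covariances equal the true-score covariances, so only the own-variance terms attenuate.
True-score variance = [1.3²·0.56 + 0.9²·0.85 + 2.3²·0.74] + 2.6714 = 5.5495 + 2.6714 = 8.2209.
Reliability = 8.2209 / 10.4614 = 0.786.

0.786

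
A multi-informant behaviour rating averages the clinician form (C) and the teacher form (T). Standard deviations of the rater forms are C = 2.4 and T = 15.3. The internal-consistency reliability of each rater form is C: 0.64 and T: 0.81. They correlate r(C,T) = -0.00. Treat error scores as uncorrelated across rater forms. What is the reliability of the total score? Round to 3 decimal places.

Var(C+T) = 2.4² + 15.3² + 2·[2.4·15.3·-0.00] = 239.85 + 0 = 239.85.
With uncorrelated errors the cross-covariances are all true-score covariance, so they carry over unchanged; only the diagonal terms shrink to ρᵢσᵢ².
True-score variance = [2.4²·0.64 + 15.3²·0.81] + 0 = 193.299 + 0 = 193.299.
Reliability = 193.299 / 239.85 = 0.806.

0.806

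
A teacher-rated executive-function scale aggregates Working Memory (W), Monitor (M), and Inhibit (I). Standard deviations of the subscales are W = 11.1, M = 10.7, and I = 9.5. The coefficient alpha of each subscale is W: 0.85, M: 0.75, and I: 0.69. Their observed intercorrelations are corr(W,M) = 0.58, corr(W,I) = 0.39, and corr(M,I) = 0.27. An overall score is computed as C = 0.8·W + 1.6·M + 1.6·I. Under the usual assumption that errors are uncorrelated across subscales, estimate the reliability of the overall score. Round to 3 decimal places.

Var(C) = 0.8²·11.1² + 1.6²·10.7² + 1.6²·9.5² + 2·[1.28·11.1·10.7·0.58 + 1.28·11.1·9.5·0.39 + 2.56·10.7·9.5·0.27] = 602.989 + 422.152 = 1025.14.
With uncorrelated errors the cross-covariances are all true-score covariance, so they carry over unchanged; only the diagonal terms shrink to ρᵢσᵢ².
True-score variance = [0.8²·11.1²·0.85 + 1.6²·10.7²·0.75 + 1.6²·9.5²·0.69] + 422.152 = 446.265 + 422.152 = 868.417.
Reliability = 868.417 / 1025.14 = 0.847.

0.847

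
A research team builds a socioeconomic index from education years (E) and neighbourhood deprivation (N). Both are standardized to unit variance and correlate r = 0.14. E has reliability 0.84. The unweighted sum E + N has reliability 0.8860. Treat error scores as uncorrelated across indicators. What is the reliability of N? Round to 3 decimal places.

Var(E+N) = 2 + 2·0.14 = 2.280.
True-score variance = ρ_E + ρ_N + 2·0.14, so 0.8860 = (0.84 + ρ_N + 0.28) / 2.280.
ρ_N = 0.8860·2.280 − 0.84 − 0.28 = 0.900.

0.900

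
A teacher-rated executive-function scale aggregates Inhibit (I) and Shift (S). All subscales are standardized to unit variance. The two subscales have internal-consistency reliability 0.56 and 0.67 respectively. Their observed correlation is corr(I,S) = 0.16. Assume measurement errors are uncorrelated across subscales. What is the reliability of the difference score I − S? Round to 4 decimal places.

0.5417

Var(I−S) = 1 + 1 − 2·0.16 = 2 − 0.32 = 1.68.
Under uncorrelated errors the observed covariances equal the true-score covariances, so only the own-variance terms attenuate.
True-score variance = [0.56 + 0.67] − 0.32 = 1.23 − 0.32 = 0.91.
Reliability = 0.91 / 1.68 = 0.5417.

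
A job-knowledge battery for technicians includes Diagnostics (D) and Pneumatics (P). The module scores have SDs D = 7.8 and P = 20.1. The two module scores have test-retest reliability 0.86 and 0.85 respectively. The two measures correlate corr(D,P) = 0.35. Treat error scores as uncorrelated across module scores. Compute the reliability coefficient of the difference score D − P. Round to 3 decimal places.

Var(D−P) = 7.8² + 20.1² − 2·7.8·20.1·0.35 = 464.85 − 109.746 = 355.104.
Because errors are independent across components, Cov(Tᵢ,Tⱼ) = Cov(Xᵢ,Xⱼ); the off-diagonal part of the true-score variance is the same as above.
True-score variance = [7.8²·0.86 + 20.1²·0.85] − 109.746 = 395.731 − 109.746 = 285.985.
Reliability = 285.985 / 355.104 = 0.805.

0.805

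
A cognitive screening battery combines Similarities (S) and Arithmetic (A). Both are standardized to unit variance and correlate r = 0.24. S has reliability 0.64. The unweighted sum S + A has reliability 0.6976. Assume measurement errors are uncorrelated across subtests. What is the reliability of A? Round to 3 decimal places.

Var(S+A) = 2 + 2·0.24 = 2.480.
True-score variance = ρ_S + ρ_A + 2·0.24, so 0.6976 = (0.64 + ρ_A + 0.48) / 2.480.
ρ_A = 0.6976·2.480 − 0.64 − 0.48 = 0.610.

0.610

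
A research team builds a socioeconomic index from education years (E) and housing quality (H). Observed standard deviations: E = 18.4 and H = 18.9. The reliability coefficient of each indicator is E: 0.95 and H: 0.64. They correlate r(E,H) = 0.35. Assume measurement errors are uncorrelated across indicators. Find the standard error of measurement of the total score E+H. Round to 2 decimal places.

Var(total) = 695.77 + 243.432 = 939.202.
True-score variance = 550.246 + 243.432 = 793.678, so reliability = 0.8451.
Error variance = 939.202 − 793.678 = 145.524; SEM = √145.524 = 12.06.

12.06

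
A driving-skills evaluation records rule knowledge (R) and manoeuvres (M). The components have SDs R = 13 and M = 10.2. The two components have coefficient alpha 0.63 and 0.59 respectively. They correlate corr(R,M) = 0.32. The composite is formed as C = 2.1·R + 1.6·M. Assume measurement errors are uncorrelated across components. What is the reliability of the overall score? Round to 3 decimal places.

Var(C) = 2.1²·13² + 1.6²·10.2² + 2·[3.36·13·10.2·0.32] = 1011.63 + 285.143 = 1296.78.
Because errors are independent across components, Cov(Tᵢ,Tⱼ) = Cov(Xᵢ,Xⱼ); the off-diagonal part of the true-score variance is the same as above.
True-score variance = [2.1²·13²·0.63 + 1.6²·10.2²·0.59] + 285.143 = 626.675 + 285.143 = 911.818.
Reliability = 911.818 / 1296.78 = 0.703.

0.703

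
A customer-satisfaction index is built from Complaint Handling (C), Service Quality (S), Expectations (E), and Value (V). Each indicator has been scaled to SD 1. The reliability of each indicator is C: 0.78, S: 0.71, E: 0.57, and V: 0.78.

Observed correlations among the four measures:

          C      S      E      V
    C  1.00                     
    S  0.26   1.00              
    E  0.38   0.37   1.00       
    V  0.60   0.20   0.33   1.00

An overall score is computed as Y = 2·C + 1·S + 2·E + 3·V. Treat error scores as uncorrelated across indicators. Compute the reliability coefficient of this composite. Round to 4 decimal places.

Var(Y) = 2² + 1 + 2² + 3² + 2·[2·0.26 + 4·0.38 + 6·0.60 + 2·0.37 + 3·0.20 + 6·0.33] = 18 + 17.92 = 35.92.
Under uncorrelated errors the observed covariances equal the true-score covariances, so only the own-variance terms attenuate.
True-score variance = [2²·0.78 + 0.71 + 2²·0.57 + 3²·0.78] + 17.92 = 13.13 + 17.92 = 31.05.
Reliability = 31.05 / 35.92 = 0.8644.

0.8644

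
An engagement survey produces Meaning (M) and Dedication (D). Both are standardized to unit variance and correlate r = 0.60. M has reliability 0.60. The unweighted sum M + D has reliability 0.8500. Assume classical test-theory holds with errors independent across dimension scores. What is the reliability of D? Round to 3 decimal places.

0.920

Var(M+D) = 2 + 2·0.60 = 3.200.
True-score variance = ρ_M + ρ_D + 2·0.60, so 0.8500 = (0.60 + ρ_D + 1.20) / 3.200.
ρ_D = 0.8500·3.200 − 0.60 − 1.20 = 0.920.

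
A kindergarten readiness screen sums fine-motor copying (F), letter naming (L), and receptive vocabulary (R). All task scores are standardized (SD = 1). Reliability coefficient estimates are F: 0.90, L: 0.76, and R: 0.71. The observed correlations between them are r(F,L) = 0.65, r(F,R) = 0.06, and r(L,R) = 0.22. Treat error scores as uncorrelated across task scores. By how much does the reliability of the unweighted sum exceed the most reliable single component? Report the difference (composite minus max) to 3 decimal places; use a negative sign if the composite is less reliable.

-0.030

Var(sum) = 3 + 1.86 = 4.86; true-score variance = 2.37 + 1.86 = 4.23; composite reliability = 0.8704.
Max component reliability = 0.9000.
Difference = 0.8704 − 0.9000 = -0.030.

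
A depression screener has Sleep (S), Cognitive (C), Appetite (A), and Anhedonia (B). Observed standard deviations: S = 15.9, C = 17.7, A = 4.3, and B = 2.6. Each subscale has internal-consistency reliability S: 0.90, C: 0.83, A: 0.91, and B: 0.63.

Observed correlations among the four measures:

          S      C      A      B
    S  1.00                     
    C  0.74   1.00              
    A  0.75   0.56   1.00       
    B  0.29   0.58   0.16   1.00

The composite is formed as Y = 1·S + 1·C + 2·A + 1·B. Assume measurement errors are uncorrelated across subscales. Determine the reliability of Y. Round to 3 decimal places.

Var(Y) = 15.9² + 17.7² + 2²·4.3² + 2.6² + 2·[15.9·17.7·0.74 + 2·15.9·4.3·0.75 + 15.9·2.6·0.29 + 2·17.7·4.3·0.56 + 17.7·2.6·0.58 + 2·4.3·2.6·0.16] = 646.82 + 876.628 = 1523.45.
With uncorrelated errors the cross-covariances are all true-score covariance, so they carry over unchanged; only the diagonal terms shrink to ρᵢσᵢ².
True-score variance = [15.9²·0.90 + 17.7²·0.83 + 2²·4.3²·0.91 + 2.6²·0.63] + 876.628 = 559.122 + 876.628 = 1435.75.
Reliability = 1435.75 / 1523.45 = 0.942.

0.942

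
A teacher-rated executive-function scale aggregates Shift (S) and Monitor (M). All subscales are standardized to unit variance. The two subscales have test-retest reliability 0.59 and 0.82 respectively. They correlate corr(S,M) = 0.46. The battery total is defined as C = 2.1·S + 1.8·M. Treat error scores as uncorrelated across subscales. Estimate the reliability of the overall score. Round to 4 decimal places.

0.7851

Var(C) = 2.1² + 1.8² + 2·[3.78·0.46] = 7.65 + 3.4776 = 11.1276.
Because errors are independent across components, Cov(Tᵢ,Tⱼ) = Cov(Xᵢ,Xⱼ); the off-diagonal part of the true-score variance is the same as above.
True-score variance = [2.1²·0.59 + 1.8²·0.82] + 3.4776 = 5.2587 + 3.4776 = 8.7363.
Reliability = 8.7363 / 11.1276 = 0.7851.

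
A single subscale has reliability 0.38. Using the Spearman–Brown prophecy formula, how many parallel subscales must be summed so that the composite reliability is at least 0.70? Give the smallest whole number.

k ≥ ρ*(1−ρ₁)/(ρ₁(1−ρ*)) = 0.70·0.62 / (0.38·0.30) = 3.807.
Smallest integer k = 4.

4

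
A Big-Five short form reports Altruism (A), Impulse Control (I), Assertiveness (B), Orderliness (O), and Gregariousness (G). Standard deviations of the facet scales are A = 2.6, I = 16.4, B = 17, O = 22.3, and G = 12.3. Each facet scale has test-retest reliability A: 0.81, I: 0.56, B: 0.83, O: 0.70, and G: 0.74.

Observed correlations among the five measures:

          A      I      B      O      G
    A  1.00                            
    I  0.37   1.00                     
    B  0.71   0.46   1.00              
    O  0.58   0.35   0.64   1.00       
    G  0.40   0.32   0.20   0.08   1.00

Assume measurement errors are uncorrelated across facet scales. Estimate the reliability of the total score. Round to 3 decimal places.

0.865

Var(A+I+B+O+G) = 2.6² + 16.4² + 17² + 22.3² + 12.3² + 2·[2.6·16.4·0.37 + 2.6·17·0.71 + 2.6·22.3·0.58 + 2.6·12.3·0.40 + 16.4·17·0.46 + 16.4·22.3·0.35 + 16.4·12.3·0.32 + 17·22.3·0.64 + 17·12.3·0.20 + 22.3·12.3·0.08] = 1213.3 + 1441.53 = 2654.83.
Because errors are independent across components, Cov(Tᵢ,Tⱼ) = Cov(Xᵢ,Xⱼ); the off-diagonal part of the true-score variance is the same as above.
True-score variance = [2.6²·0.81 + 16.4²·0.56 + 17²·0.83 + 22.3²·0.70 + 12.3²·0.74] + 1441.53 = 856.021 + 1441.53 = 2297.55.
Reliability = 2297.55 / 2654.83 = 0.865.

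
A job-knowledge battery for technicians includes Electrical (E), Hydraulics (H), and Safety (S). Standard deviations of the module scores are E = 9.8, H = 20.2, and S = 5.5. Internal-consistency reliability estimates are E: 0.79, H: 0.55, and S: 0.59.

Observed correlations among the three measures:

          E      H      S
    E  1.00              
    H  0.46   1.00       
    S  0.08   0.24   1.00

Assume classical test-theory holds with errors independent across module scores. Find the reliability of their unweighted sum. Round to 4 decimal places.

0.7223

Var(E+H+S) = 9.8² + 20.2² + 5.5² + 2·[9.8·20.2·0.46 + 9.8·5.5·0.08 + 20.2·5.5·0.24] = 534.33 + 244.075 = 778.405.
Because errors are independent across components, Cov(Tᵢ,Tⱼ) = Cov(Xᵢ,Xⱼ); the off-diagonal part of the true-score variance is the same as above.
True-score variance = [9.8²·0.79 + 20.2²·0.55 + 5.5²·0.59] + 244.075 = 318.141 + 244.075 = 562.216.
Reliability = 562.216 / 778.405 = 0.7223.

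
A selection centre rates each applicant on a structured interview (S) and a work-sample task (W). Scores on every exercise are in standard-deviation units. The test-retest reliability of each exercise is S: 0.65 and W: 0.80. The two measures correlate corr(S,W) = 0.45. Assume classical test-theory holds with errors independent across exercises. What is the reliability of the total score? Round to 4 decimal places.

0.8103

Var(S+W) = 2 + 2·[0.45] = 2 + 0.9 = 2.9.
With uncorrelated errors the cross-covariances are all true-score covariance, so they carry over unchanged; only the diagonal terms shrink to ρᵢσᵢ².
True-score variance = [0.65 + 0.80] + 0.9 = 1.45 + 0.9 = 2.35.
Reliability = 2.35 / 2.9 = 0.8103.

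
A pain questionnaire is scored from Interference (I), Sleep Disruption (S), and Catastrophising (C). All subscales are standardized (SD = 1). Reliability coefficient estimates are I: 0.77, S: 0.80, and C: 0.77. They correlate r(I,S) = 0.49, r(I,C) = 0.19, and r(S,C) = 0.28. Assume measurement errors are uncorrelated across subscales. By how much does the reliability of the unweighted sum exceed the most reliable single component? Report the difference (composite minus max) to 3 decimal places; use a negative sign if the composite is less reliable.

Var(sum) = 3 + 1.92 = 4.92; true-score variance = 2.34 + 1.92 = 4.26; composite reliability = 0.8659.
Max component reliability = 0.8000.
Difference = 0.8659 − 0.8000 = 0.066.

0.066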